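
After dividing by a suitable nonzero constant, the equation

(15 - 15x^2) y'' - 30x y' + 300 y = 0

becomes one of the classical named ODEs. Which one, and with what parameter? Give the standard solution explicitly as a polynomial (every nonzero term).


All three coefficients share the factor 15; dividing through by 15 gives  (1 - x^2) y'' - 2x y' + 20 y = 0.
This matches the Legendre equation (1 - x^2) y'' - 2x y' + n(n+1) y = 0 (note the -2x y' term) with n(n+1) = 20, so n = 4; the polynomial solution is P_4(x).
With y = sum_k a_k x^k, matching x^k gives (k+2)(k+1) a_{k+2} = [k(k+1) - n(n+1)] a_k = (k - 4)(k + 5) a_k. The right side vanishes at k = 4, so the series with the parity of 4 terminates at degree 4.
Standard normalization (P_n(1) = 1): leading coefficient (2n)!/(2^n (n!)^2) = 40320/(16*576) = 35/8, so a_4 = 35/8. Work downward with a_k = (k+1)(k+2) a_{k+2} / ((k - 4)(k + 5)):
  a_2 = (3)(4)(35/8) / ((2 - 4)(2 + 5)) = (105/2)/(-14) = -15/4
  a_0 = (1)(2)(-15/4) / ((0 - 4)(0 + 5)) = (-15/2)/(-20) = 3/8
Hence P_4(x) = 35 x^4/8 - 15 x^2/4 + 3/8.

P_4(x); series = 35 x^4/8 - 15 x^2/4 + 3/8


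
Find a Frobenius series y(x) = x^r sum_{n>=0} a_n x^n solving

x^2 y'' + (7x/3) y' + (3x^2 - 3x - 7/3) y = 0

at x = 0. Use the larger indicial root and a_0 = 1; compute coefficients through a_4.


Write in Frobenius form y'' + (p(x)/x) y' + (q(x)/x^2) y = 0:
  p(x) = 7/3,  q(x) = 3x^2 - 3x - 7/3.
Indicial equation: r(r-1) + (7/3) r + (-7/3) = 0 -> roots r_1 = 1, r_2 = -7/3.
Take r = r_1 = 1. Let y(x) = x^r sum_{n>=0} a_n x^n with a_0 = 1.
Substitute y = x^r sum a_n x^n and match x^{r+n}. The recurrence is
  D(n) a_n - 3 a_{n-1} + 3 a_{n-2} = 0,  where D(n) = (r+n)(r+n-1) + (7/3)(r+n) + (-7/3).
  a_n = [3 a_{n-1} - 3 a_{n-2}] / D(n).
Since the indicial polynomial factors as (r - r_1)(r - r_2), D(n) = (r_1 + n - r_1)(r_1 + n - r_2) = n(n + 10/3).
Evaluating step by step (a_0 = 1):
  n = 1: D(1) = 1(1 + 10/3) = 13/3; numerator = 3(1) = 3; a_1 = (3)/(13/3) = 9/13
  n = 2: D(2) = 2(2 + 10/3) = 32/3; numerator = 3(9/13) - 3(1) = -12/13; a_2 = (-12/13)/(32/3) = -9/104
  n = 3: D(3) = 3(3 + 10/3) = 19; numerator = 3(-9/104) - 3(9/13) = -243/104; a_3 = (-243/104)/(19) = -243/1976
  n = 4: D(4) = 4(4 + 10/3) = 88/3; numerator = 3(-243/1976) - 3(-9/104) = -27/247; a_4 = (-27/247)/(88/3) = -81/21736

r = 1; a_0 = 1; a_1 = 9/13; a_2 = -9/104; a_3 = -243/1976; a_4 = -81/21736


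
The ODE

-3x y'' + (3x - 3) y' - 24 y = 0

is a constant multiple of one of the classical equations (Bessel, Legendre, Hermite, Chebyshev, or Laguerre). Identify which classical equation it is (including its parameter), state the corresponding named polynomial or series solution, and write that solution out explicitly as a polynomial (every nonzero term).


All three coefficients share the factor -3; dividing through by -3 gives  x y'' + (1 - x) y' + 8 y = 0.
This matches the Laguerre equation x y'' + (1 - x) y' + n y = 0 with n = 8; the polynomial solution is L_8(x).
With y = sum_k a_k x^k, matching x^k gives (k+1)k a_{k+1} + (k+1) a_{k+1} - k a_k + n a_k = 0, i.e. (k+1)^2 a_{k+1} = (k - n) a_k = (k - 8) a_k. The right side vanishes at k = 8, so the series terminates at degree 8.
Standard normalization L_n(0) = 1 gives a_0 = 1. Work upward with a_{k+1} = (k - 8) a_k / (k+1)^2:
  a_1 = (0 - 8)(1) / 1^2 = -8/1 = -8
  a_2 = (1 - 8)(-8) / 2^2 = 56/4 = 14
  a_3 = (2 - 8)(14) / 3^2 = -84/9 = -28/3
  a_4 = (3 - 8)(-28/3) / 4^2 = (140/3)/16 = 35/12
  a_5 = (4 - 8)(35/12) / 5^2 = (-35/3)/25 = -7/15
  a_6 = (5 - 8)(-7/15) / 6^2 = (7/5)/36 = 7/180
  a_7 = (6 - 8)(7/180) / 7^2 = (-7/90)/49 = -1/630
  a_8 = (7 - 8)(-1/630) / 8^2 = (1/630)/64 = 1/40320
Hence L_8(x) = x^8/40320 - x^7/630 + 7 x^6/180 - 7 x^5/15 + 35 x^4/12 - 28 x^3/3 + 14 x^2 - 8 x + 1.

L_8(x); series = x^8/40320 - x^7/630 + 7 x^6/180 - 7 x^5/15 + 35 x^4/12 - 28 x^3/3 + 14 x^2 - 8 x + 1


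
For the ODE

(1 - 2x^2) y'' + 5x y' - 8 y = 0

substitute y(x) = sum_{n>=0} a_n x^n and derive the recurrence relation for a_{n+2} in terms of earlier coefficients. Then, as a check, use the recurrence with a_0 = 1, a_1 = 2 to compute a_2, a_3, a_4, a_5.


Substitute y = sum_n a_n x^n.
(1 - 2 x^2) y'' contributes (n+2)(n+1) a_{n+2} - 2 n(n-1) a_n at x^n.
5 x y'(x) contributes 5 n a_n at x^n.
-8 y(x) contributes -8 a_n at x^n.
Matching x^n: (n+2)(n+1) a_{n+2} + (-2 n(n-1) + 5 n - 8) a_n = 0.
Thus a_{n+2} = (2 n(n-1) - 5 n + 8) / ((n+1)(n+2)) * a_n.

Check with a_0 = 1, a_1 = 2 (apply the recurrence for n = 0, 1, 2, 3): a_0 = 1, a_1 = 2, a_2 = 4, a_3 = 1, a_4 = 2/3, a_5 = 1/4.

a_(n+2) = (2 n(n-1) - 5 n + 8) / ((n+1)(n+2)) * a_n; check: a_0 = 1, a_1 = 2, a_2 = 4, a_3 = 1, a_4 = 2/3, a_5 = 1/4


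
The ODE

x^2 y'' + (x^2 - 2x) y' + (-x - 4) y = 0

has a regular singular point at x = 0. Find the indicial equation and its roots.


Divide by x^2 to reach normal form y'' + P_1(x) y' + P_2(x) y = 0 with P_1(x) = 1 - 2/x and P_2(x) = -1/x - 4/x^2.
x = 0 is a singular point because the y'-coefficient 1 - 2/x has a pole at x = 0 and the y-coefficient -1/x - 4/x^2 has a pole at x = 0.
It is a regular singular point because x P_1(x) = p(x) = x - 2 and x^2 P_2(x) = q(x) = -x - 4 are polynomials, hence analytic at x = 0.
p(0) = -2,  q(0) = -4.
Indicial equation: r(r-1) + p(0) r + q(0) = 0, i.e. r^2 + (p(0) - 1) r + q(0) = 0, i.e. r^2 - 3 r - 4 = 0.
Discriminant: (-3)^2 - 4(-4) = 25, so r = (3 ± 5)/2.
Solving: r_1 = 4, r_2 = -1.

indicial: r^2 - 3 r - 4 = 0; roots r_1 = 4, r_2 = -1


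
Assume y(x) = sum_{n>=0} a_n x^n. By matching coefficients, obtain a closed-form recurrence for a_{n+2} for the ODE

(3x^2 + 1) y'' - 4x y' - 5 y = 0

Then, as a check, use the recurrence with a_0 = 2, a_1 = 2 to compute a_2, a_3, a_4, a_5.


Substitute y = sum_n a_n x^n.
(1 + 3 x^2) y'' contributes (n+2)(n+1) a_{n+2} + 3 n(n-1) a_n at x^n.
-4 x y'(x) contributes -4 n a_n at x^n.
-5 y(x) contributes -5 a_n at x^n.
Matching x^n: (n+2)(n+1) a_{n+2} + (3 n(n-1) - 4 n - 5) a_n = 0.
Thus a_{n+2} = (-3 n(n-1) + 4 n + 5) / ((n+1)(n+2)) * a_n.

Check with a_0 = 2, a_1 = 2 (apply the recurrence for n = 0, 1, 2, 3): a_0 = 2, a_1 = 2, a_2 = 5, a_3 = 3, a_4 = 35/12, a_5 = -3/20.

a_(n+2) = (-3 n(n-1) + 4 n + 5) / ((n+1)(n+2)) * a_n; check: a_0 = 2, a_1 = 2, a_2 = 5, a_3 = 3, a_4 = 35/12, a_5 = -3/20


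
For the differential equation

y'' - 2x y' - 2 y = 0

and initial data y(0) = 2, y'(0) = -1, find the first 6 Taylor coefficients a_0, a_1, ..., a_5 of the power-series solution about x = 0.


Ansatz: y(x) = sum_{n>=0} a_n x^n, so y'(x) = sum_{n>=1} n a_n x^(n-1) and y''(x) = sum_{n>=2} n(n-1) a_n x^(n-2).
Substitute into P(x) y'' + Q(x) y' + R(x) y = 0 with P(x) = 1, Q(x) = -2x, R(x) = -2, and match powers of x.
Initial conditions: a_0 = 2, a_1 = -1.
Setting the coefficient of each power of x to zero and solving order by order (substituting the coefficients already found):
  x^0: 2 a_2 - 2 a_0 = 0  ->  2 a_2 = 2 a_0 = 4  ->  a_2 = 2
  x^1: 6 a_3 - 4 a_1 = 0  ->  6 a_3 = 4 a_1 = -4  ->  a_3 = -2/3
  x^2: 12 a_4 - 6 a_2 = 0  ->  12 a_4 = 6 a_2 = 12  ->  a_4 = 1
  x^3: 20 a_5 - 8 a_3 = 0  ->  20 a_5 = 8 a_3 = -16/3  ->  a_5 = -4/15
Truncated series: y(x) = 2 - x + 2 x^2 - (2/3) x^3 + x^4 - (4/15) x^5 + O(x^6).

a_0 = 2; a_1 = -1; a_2 = 2; a_3 = -2/3; a_4 = 1; a_5 = -4/15


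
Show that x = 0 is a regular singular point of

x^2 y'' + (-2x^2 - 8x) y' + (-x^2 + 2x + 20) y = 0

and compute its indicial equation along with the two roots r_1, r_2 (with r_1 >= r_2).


Divide by x^2 to reach normal form y'' + P_1(x) y' + P_2(x) y = 0 with P_1(x) = -2 - 8/x and P_2(x) = -1 + 2/x + 20/x^2.
x = 0 is a singular point because the y'-coefficient -2 - 8/x has a pole at x = 0 and the y-coefficient -1 + 2/x + 20/x^2 has a pole at x = 0.
It is a regular singular point because x P_1(x) = p(x) = -2x - 8 and x^2 P_2(x) = q(x) = -x^2 + 2x + 20 are polynomials, hence analytic at x = 0.
p(0) = -8,  q(0) = 20.
Indicial equation: r(r-1) + p(0) r + q(0) = 0, i.e. r^2 + (p(0) - 1) r + q(0) = 0, i.e. r^2 - 9 r + 20 = 0.
Discriminant: (-9)^2 - 4(20) = 1, so r = (9 ± 1)/2.
Solving: r_1 = 5, r_2 = 4.

indicial: r^2 - 9 r + 20 = 0; roots r_1 = 5, r_2 = 4


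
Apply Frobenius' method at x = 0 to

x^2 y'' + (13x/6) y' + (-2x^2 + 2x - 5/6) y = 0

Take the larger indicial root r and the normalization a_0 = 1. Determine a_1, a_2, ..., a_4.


Write in Frobenius form y'' + (p(x)/x) y' + (q(x)/x^2) y = 0:
  p(x) = 13/6,  q(x) = -2x^2 + 2x - 5/6.
Indicial equation: r(r-1) + (13/6) r + (-5/6) = 0 -> roots r_1 = 1/2, r_2 = -5/3.
Take r = r_1 = 1/2. Let y(x) = x^r sum_{n>=0} a_n x^n with a_0 = 1.
Substitute y = x^r sum a_n x^n and match x^{r+n}. The recurrence is
  D(n) a_n + 2 a_{n-1} - 2 a_{n-2} = 0,  where D(n) = (r+n)(r+n-1) + (13/6)(r+n) + (-5/6).
  a_n = [-2 a_{n-1} + 2 a_{n-2}] / D(n).
Since the indicial polynomial factors as (r - r_1)(r - r_2), D(n) = (r_1 + n - r_1)(r_1 + n - r_2) = n(n + 13/6).
Evaluating step by step (a_0 = 1):
  n = 1: D(1) = 1(1 + 13/6) = 19/6; numerator = -2(1) = -2; a_1 = (-2)/(19/6) = -12/19
  n = 2: D(2) = 2(2 + 13/6) = 25/3; numerator = -2(-12/19) + 2(1) = 62/19; a_2 = (62/19)/(25/3) = 186/475
  n = 3: D(3) = 3(3 + 13/6) = 31/2; numerator = -2(186/475) + 2(-12/19) = -972/475; a_3 = (-972/475)/(31/2) = -1944/14725
  n = 4: D(4) = 4(4 + 13/6) = 74/3; numerator = -2(-1944/14725) + 2(186/475) = 3084/2945; a_4 = (3084/2945)/(74/3) = 4626/108965

r = 1/2; a_0 = 1; a_1 = -12/19; a_2 = 186/475; a_3 = -1944/14725; a_4 = 4626/108965


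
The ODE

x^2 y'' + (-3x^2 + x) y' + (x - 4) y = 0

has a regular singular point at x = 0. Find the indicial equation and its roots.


Divide by x^2 to reach normal form y'' + P_1(x) y' + P_2(x) y = 0 with P_1(x) = -3 + 1/x and P_2(x) = 1/x - 4/x^2.
x = 0 is a singular point because the y'-coefficient -3 + 1/x has a pole at x = 0 and the y-coefficient 1/x - 4/x^2 has a pole at x = 0.
It is a regular singular point because x P_1(x) = p(x) = 1 - 3x and x^2 P_2(x) = q(x) = x - 4 are polynomials, hence analytic at x = 0.
p(0) = 1,  q(0) = -4.
Indicial equation: r(r-1) + p(0) r + q(0) = 0, i.e. r^2 + (p(0) - 1) r + q(0) = 0, i.e. r^2 - 4 = 0.
Discriminant: (0)^2 - 4(-4) = 16, so r = (0 ± 4)/2.
Solving: r_1 = 2, r_2 = -2.

indicial: r^2 - 4 = 0; roots r_1 = 2, r_2 = -2


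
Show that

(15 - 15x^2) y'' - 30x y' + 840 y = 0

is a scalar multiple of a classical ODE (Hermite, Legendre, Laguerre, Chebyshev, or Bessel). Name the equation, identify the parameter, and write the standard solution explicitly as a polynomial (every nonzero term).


All three coefficients share the factor 15; dividing through by 15 gives  (1 - x^2) y'' - 2x y' + 56 y = 0.
This matches the Legendre equation (1 - x^2) y'' - 2x y' + n(n+1) y = 0 (note the -2x y' term) with n(n+1) = 56, so n = 7; the polynomial solution is P_7(x).
With y = sum_k a_k x^k, matching x^k gives (k+2)(k+1) a_{k+2} = [k(k+1) - n(n+1)] a_k = (k - 7)(k + 8) a_k. The right side vanishes at k = 7, so the series with the parity of 7 terminates at degree 7.
Standard normalization (P_n(1) = 1): leading coefficient (2n)!/(2^n (n!)^2) = 87178291200/(128*25401600) = 429/16, so a_7 = 429/16. Work downward with a_k = (k+1)(k+2) a_{k+2} / ((k - 7)(k + 8)):
  a_5 = (6)(7)(429/16) / ((5 - 7)(5 + 8)) = (9009/8)/(-26) = -693/16
  a_3 = (4)(5)(-693/16) / ((3 - 7)(3 + 8)) = (-3465/4)/(-44) = 315/16
  a_1 = (2)(3)(315/16) / ((1 - 7)(1 + 8)) = (945/8)/(-54) = -35/16
Hence P_7(x) = 429 x^7/16 - 693 x^5/16 + 315 x^3/16 - 35 x/16.

P_7(x); series = 429 x^7/16 - 693 x^5/16 + 315 x^3/16 - 35 x/16


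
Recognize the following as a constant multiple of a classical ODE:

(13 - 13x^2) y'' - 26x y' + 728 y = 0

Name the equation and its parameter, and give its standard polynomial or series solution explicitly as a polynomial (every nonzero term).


All three coefficients share the factor 13; dividing through by 13 gives  (1 - x^2) y'' - 2x y' + 56 y = 0.
This matches the Legendre equation (1 - x^2) y'' - 2x y' + n(n+1) y = 0 (note the -2x y' term) with n(n+1) = 56, so n = 7; the polynomial solution is P_7(x).
With y = sum_k a_k x^k, matching x^k gives (k+2)(k+1) a_{k+2} = [k(k+1) - n(n+1)] a_k = (k - 7)(k + 8) a_k. The right side vanishes at k = 7, so the series with the parity of 7 terminates at degree 7.
Standard normalization (P_n(1) = 1): leading coefficient (2n)!/(2^n (n!)^2) = 87178291200/(128*25401600) = 429/16, so a_7 = 429/16. Work downward with a_k = (k+1)(k+2) a_{k+2} / ((k - 7)(k + 8)):
  a_5 = (6)(7)(429/16) / ((5 - 7)(5 + 8)) = (9009/8)/(-26) = -693/16
  a_3 = (4)(5)(-693/16) / ((3 - 7)(3 + 8)) = (-3465/4)/(-44) = 315/16
  a_1 = (2)(3)(315/16) / ((1 - 7)(1 + 8)) = (945/8)/(-54) = -35/16
Hence P_7(x) = 429 x^7/16 - 693 x^5/16 + 315 x^3/16 - 35 x/16.

P_7(x); series = 429 x^7/16 - 693 x^5/16 + 315 x^3/16 - 35 x/16


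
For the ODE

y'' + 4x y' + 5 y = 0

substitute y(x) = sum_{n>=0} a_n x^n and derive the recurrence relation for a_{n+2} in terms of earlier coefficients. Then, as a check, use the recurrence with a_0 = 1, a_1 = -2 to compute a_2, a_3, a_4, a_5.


Substitute y = sum_n a_n x^n.
y''(x) has coefficient (n+2)(n+1) a_{n+2} at x^n;
4 x y'(x) has coefficient 4 n a_n at x^n (shift);
5 y(x) has coefficient 5 a_n at x^n.
Matching x^n: (n+2)(n+1) a_{n+2} + (4n + 5) a_n = 0.
Thus a_{n+2} = (-4n - 5) / ((n+1)(n+2)) * a_n.

Check with a_0 = 1, a_1 = -2 (apply the recurrence for n = 0, 1, 2, 3): a_0 = 1, a_1 = -2, a_2 = -5/2, a_3 = 3, a_4 = 65/24, a_5 = -51/20.

a_(n+2) = (-4n - 5) / ((n+1)(n+2)) * a_n; check: a_0 = 1, a_1 = -2, a_2 = -5/2, a_3 = 3, a_4 = 65/24, a_5 = -51/20


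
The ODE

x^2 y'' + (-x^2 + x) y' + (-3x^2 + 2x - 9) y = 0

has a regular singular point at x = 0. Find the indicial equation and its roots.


Divide by x^2 to reach normal form y'' + P_1(x) y' + P_2(x) y = 0 with P_1(x) = -1 + 1/x and P_2(x) = -3 + 2/x - 9/x^2.
x = 0 is a singular point because the y'-coefficient -1 + 1/x has a pole at x = 0 and the y-coefficient -3 + 2/x - 9/x^2 has a pole at x = 0.
It is a regular singular point because x P_1(x) = p(x) = 1 - x and x^2 P_2(x) = q(x) = -3x^2 + 2x - 9 are polynomials, hence analytic at x = 0.
p(0) = 1,  q(0) = -9.
Indicial equation: r(r-1) + p(0) r + q(0) = 0, i.e. r^2 + (p(0) - 1) r + q(0) = 0, i.e. r^2 - 9 = 0.
Discriminant: (0)^2 - 4(-9) = 36, so r = (0 ± 6)/2.
Solving: r_1 = 3, r_2 = -3.

indicial: r^2 - 9 = 0; roots r_1 = 3, r_2 = -3


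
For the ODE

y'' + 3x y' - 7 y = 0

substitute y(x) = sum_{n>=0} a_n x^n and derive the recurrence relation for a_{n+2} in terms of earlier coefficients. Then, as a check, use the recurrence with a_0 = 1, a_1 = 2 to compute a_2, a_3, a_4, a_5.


Substitute y = sum_n a_n x^n.
y''(x) has coefficient (n+2)(n+1) a_{n+2} at x^n;
3 x y'(x) has coefficient 3 n a_n at x^n (shift);
-7 y(x) has coefficient -7 a_n at x^n.
Matching x^n: (n+2)(n+1) a_{n+2} + (3n - 7) a_n = 0.
Thus a_{n+2} = (-3n + 7) / ((n+1)(n+2)) * a_n.

Check with a_0 = 1, a_1 = 2 (apply the recurrence for n = 0, 1, 2, 3): a_0 = 1, a_1 = 2, a_2 = 7/2, a_3 = 4/3, a_4 = 7/24, a_5 = -2/15.

a_(n+2) = (-3n + 7) / ((n+1)(n+2)) * a_n; check: a_0 = 1, a_1 = 2, a_2 = 7/2, a_3 = 4/3, a_4 = 7/24, a_5 = -2/15


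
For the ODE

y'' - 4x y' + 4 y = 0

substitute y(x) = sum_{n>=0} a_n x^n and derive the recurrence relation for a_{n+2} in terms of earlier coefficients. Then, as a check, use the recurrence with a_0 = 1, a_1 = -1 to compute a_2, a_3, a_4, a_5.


Substitute y = sum_n a_n x^n.
y''(x) has coefficient (n+2)(n+1) a_{n+2} at x^n;
-4 x y'(x) has coefficient -4 n a_n at x^n (shift);
4 y(x) has coefficient 4 a_n at x^n.
Matching x^n: (n+2)(n+1) a_{n+2} + (-4n + 4) a_n = 0.
Thus a_{n+2} = (4n - 4) / ((n+1)(n+2)) * a_n.

Check with a_0 = 1, a_1 = -1 (apply the recurrence for n = 0, 1, 2, 3): a_0 = 1, a_1 = -1, a_2 = -2, a_3 = 0, a_4 = -2/3, a_5 = 0.

a_(n+2) = (4n - 4) / ((n+1)(n+2)) * a_n; check: a_0 = 1, a_1 = -1, a_2 = -2, a_3 = 0, a_4 = -2/3, a_5 = 0


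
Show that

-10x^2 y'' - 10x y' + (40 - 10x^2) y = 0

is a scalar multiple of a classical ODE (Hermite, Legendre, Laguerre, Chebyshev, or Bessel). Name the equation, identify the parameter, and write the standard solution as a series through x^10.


All three coefficients share the factor -10; dividing through by -10 gives  x^2 y'' + x y' + (x^2 - 4) y = 0.
This matches the Bessel equation x^2 y'' + x y' + (x^2 - nu^2) y = 0 with nu^2 = 4, so nu = 2; the solution bounded at x = 0 is J_2(x).
Frobenius at x = 0: indicial roots ±nu; for r = nu the recurrence k(k + 2nu) c_k = -c_{k-2} gives the standard series J_nu(x) = sum_{k>=0} (-1)^k / (k! (k+nu)!) (x/2)^(2k+nu). Evaluate the first 5 terms:
  k = 0: (-1)^0 / (0! * 2! * 2^2) x^2 = 1/(1*2*4) x^2 = (1/8) x^2
  k = 1: (-1)^1 / (1! * 3! * 2^4) x^4 = -1/(1*6*16) x^4 = (-1/96) x^4
  k = 2: (-1)^2 / (2! * 4! * 2^6) x^6 = 1/(2*24*64) x^6 = (1/3072) x^6
  k = 3: (-1)^3 / (3! * 5! * 2^8) x^8 = -1/(6*120*256) x^8 = (-1/184320) x^8
  k = 4: (-1)^4 / (4! * 6! * 2^10) x^10 = 1/(24*720*1024) x^10 = (1/17694720) x^10
Hence J_2(x) = x^10/17694720 - x^8/184320 + x^6/3072 - x^4/96 + x^2/8 + ....

J_2(x); series = x^10/17694720 - x^8/184320 + x^6/3072 - x^4/96 + x^2/8


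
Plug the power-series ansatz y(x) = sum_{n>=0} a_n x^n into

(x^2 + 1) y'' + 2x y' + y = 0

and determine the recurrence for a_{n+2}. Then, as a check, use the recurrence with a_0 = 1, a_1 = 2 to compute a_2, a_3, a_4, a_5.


Substitute y = sum_n a_n x^n.
(1 + 1 x^2) y'' contributes (n+2)(n+1) a_{n+2} + n(n-1) a_n at x^n.
2 x y'(x) contributes 2 n a_n at x^n.
y(x) contributes 1 a_n at x^n.
Matching x^n: (n+2)(n+1) a_{n+2} + (n(n-1) + 2 n + 1) a_n = 0.
Thus a_{n+2} = (-n(n-1) - 2 n - 1) / ((n+1)(n+2)) * a_n.

Check with a_0 = 1, a_1 = 2 (apply the recurrence for n = 0, 1, 2, 3): a_0 = 1, a_1 = 2, a_2 = -1/2, a_3 = -1, a_4 = 7/24, a_5 = 13/20.

a_(n+2) = (-n(n-1) - 2 n - 1) / ((n+1)(n+2)) * a_n; check: a_0 = 1, a_1 = 2, a_2 = -1/2, a_3 = -1, a_4 = 7/24, a_5 = 13/20


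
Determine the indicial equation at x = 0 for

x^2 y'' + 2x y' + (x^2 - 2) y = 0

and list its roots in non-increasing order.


Divide by x^2 to reach normal form y'' + P_1(x) y' + P_2(x) y = 0 with P_1(x) = 2/x and P_2(x) = 1 - 2/x^2.
x = 0 is a singular point because the y'-coefficient 2/x has a pole at x = 0 and the y-coefficient 1 - 2/x^2 has a pole at x = 0.
It is a regular singular point because x P_1(x) = p(x) = 2 and x^2 P_2(x) = q(x) = x^2 - 2 are polynomials, hence analytic at x = 0.
p(0) = 2,  q(0) = -2.
Indicial equation: r(r-1) + p(0) r + q(0) = 0, i.e. r^2 + (p(0) - 1) r + q(0) = 0, i.e. r^2 + 1 r - 2 = 0.
Discriminant: (1)^2 - 4(-2) = 9, so r = (-1 ± 3)/2.
Solving: r_1 = 1, r_2 = -2.

indicial: r^2 + 1 r - 2 = 0; roots r_1 = 1, r_2 = -2


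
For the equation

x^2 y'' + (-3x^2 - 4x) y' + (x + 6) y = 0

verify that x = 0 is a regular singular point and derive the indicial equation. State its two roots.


Divide by x^2 to reach normal form y'' + P_1(x) y' + P_2(x) y = 0 with P_1(x) = -3 - 4/x and P_2(x) = 1/x + 6/x^2.
x = 0 is a singular point because the y'-coefficient -3 - 4/x has a pole at x = 0 and the y-coefficient 1/x + 6/x^2 has a pole at x = 0.
It is a regular singular point because x P_1(x) = p(x) = -3x - 4 and x^2 P_2(x) = q(x) = x + 6 are polynomials, hence analytic at x = 0.
p(0) = -4,  q(0) = 6.
Indicial equation: r(r-1) + p(0) r + q(0) = 0, i.e. r^2 + (p(0) - 1) r + q(0) = 0, i.e. r^2 - 5 r + 6 = 0.
Discriminant: (-5)^2 - 4(6) = 1, so r = (5 ± 1)/2.
Solving: r_1 = 3, r_2 = 2.

indicial: r^2 - 5 r + 6 = 0; roots r_1 = 3, r_2 = 2


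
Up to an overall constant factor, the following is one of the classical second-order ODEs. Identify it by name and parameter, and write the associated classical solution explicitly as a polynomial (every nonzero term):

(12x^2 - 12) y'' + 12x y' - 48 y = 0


All three coefficients share the factor -12; dividing through by -12 gives  (1 - x^2) y'' - x y' + 4 y = 0.
This matches the Chebyshev equation (1 - x^2) y'' - x y' + n^2 y = 0 (note the -x y' term, not -2x y') with n^2 = 4, so n = 2; the polynomial solution is T_2(x).
With y = sum_k a_k x^k, matching x^k gives (k+2)(k+1) a_{k+2} = (k^2 - n^2) a_k = (k - 2)(k + 2) a_k. The right side vanishes at k = 2, so the series with the parity of 2 terminates at degree 2.
Standard normalization: leading coefficient of T_n is 2^(n-1), so a_2 = 2^1 = 2. Work downward with a_k = (k+1)(k+2) a_{k+2} / ((k - 2)(k + 2)):
  a_0 = (1)(2)(2) / ((0 - 2)(0 + 2)) = 4/(-4) = -1
Hence T_2(x) = 2 x^2 - 1.

T_2(x); series = 2 x^2 - 1


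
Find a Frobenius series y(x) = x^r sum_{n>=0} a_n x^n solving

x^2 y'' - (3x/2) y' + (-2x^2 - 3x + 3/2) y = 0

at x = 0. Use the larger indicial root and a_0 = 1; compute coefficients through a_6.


Write in Frobenius form y'' + (p(x)/x) y' + (q(x)/x^2) y = 0:
  p(x) = -3/2,  q(x) = -2x^2 - 3x + 3/2.
Indicial equation: r(r-1) + (-3/2) r + (3/2) = 0 -> roots r_1 = 3/2, r_2 = 1.
Take r = r_1 = 3/2. Let y(x) = x^r sum_{n>=0} a_n x^n with a_0 = 1.
Substitute y = x^r sum a_n x^n and match x^{r+n}. The recurrence is
  D(n) a_n - 3 a_{n-1} - 2 a_{n-2} = 0,  where D(n) = (r+n)(r+n-1) + (-3/2)(r+n) + (3/2).
  a_n = [3 a_{n-1} + 2 a_{n-2}] / D(n).
Since the indicial polynomial factors as (r - r_1)(r - r_2), D(n) = (r_1 + n - r_1)(r_1 + n - r_2) = n(n + 1/2).
Evaluating step by step (a_0 = 1):
  n = 1: D(1) = 1(1 + 1/2) = 3/2; numerator = 3(1) = 3; a_1 = (3)/(3/2) = 2
  n = 2: D(2) = 2(2 + 1/2) = 5; numerator = 3(2) + 2(1) = 8; a_2 = (8)/(5) = 8/5
  n = 3: D(3) = 3(3 + 1/2) = 21/2; numerator = 3(8/5) + 2(2) = 44/5; a_3 = (44/5)/(21/2) = 88/105
  n = 4: D(4) = 4(4 + 1/2) = 18; numerator = 3(88/105) + 2(8/5) = 40/7; a_4 = (40/7)/(18) = 20/63
  n = 5: D(5) = 5(5 + 1/2) = 55/2; numerator = 3(20/63) + 2(88/105) = 92/35; a_5 = (92/35)/(55/2) = 184/1925
  n = 6: D(6) = 6(6 + 1/2) = 39; numerator = 3(184/1925) + 2(20/63) = 15968/17325; a_6 = (15968/17325)/(39) = 15968/675675

r = 3/2; a_0 = 1; a_1 = 2; a_2 = 8/5; a_3 = 88/105; a_4 = 20/63; a_5 = 184/1925; a_6 = 15968/675675


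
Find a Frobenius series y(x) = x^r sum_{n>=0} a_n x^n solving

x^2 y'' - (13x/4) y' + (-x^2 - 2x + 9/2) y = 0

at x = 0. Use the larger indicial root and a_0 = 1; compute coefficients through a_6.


Write in Frobenius form y'' + (p(x)/x) y' + (q(x)/x^2) y = 0:
  p(x) = -13/4,  q(x) = -x^2 - 2x + 9/2.
Indicial equation: r(r-1) + (-13/4) r + (9/2) = 0 -> roots r_1 = 9/4, r_2 = 2.
Take r = r_1 = 9/4. Let y(x) = x^r sum_{n>=0} a_n x^n with a_0 = 1.
Substitute y = x^r sum a_n x^n and match x^{r+n}. The recurrence is
  D(n) a_n - 2 a_{n-1} - 1 a_{n-2} = 0,  where D(n) = (r+n)(r+n-1) + (-13/4)(r+n) + (9/2).
  a_n = [2 a_{n-1} + 1 a_{n-2}] / D(n).
Since the indicial polynomial factors as (r - r_1)(r - r_2), D(n) = (r_1 + n - r_1)(r_1 + n - r_2) = n(n + 1/4).
Evaluating step by step (a_0 = 1):
  n = 1: D(1) = 1(1 + 1/4) = 5/4; numerator = 2(1) = 2; a_1 = (2)/(5/4) = 8/5
  n = 2: D(2) = 2(2 + 1/4) = 9/2; numerator = 2(8/5) + 1(1) = 21/5; a_2 = (21/5)/(9/2) = 14/15
  n = 3: D(3) = 3(3 + 1/4) = 39/4; numerator = 2(14/15) + 1(8/5) = 52/15; a_3 = (52/15)/(39/4) = 16/45
  n = 4: D(4) = 4(4 + 1/4) = 17; numerator = 2(16/45) + 1(14/15) = 74/45; a_4 = (74/45)/(17) = 74/765
  n = 5: D(5) = 5(5 + 1/4) = 105/4; numerator = 2(74/765) + 1(16/45) = 28/51; a_5 = (28/51)/(105/4) = 16/765
  n = 6: D(6) = 6(6 + 1/4) = 75/2; numerator = 2(16/765) + 1(74/765) = 106/765; a_6 = (106/765)/(75/2) = 212/57375

r = 9/4; a_0 = 1; a_1 = 8/5; a_2 = 14/15; a_3 = 16/45; a_4 = 74/765; a_5 = 16/765; a_6 = 212/57375


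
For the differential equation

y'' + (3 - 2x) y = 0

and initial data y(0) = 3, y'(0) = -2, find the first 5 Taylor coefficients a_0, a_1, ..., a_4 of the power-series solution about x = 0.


Ansatz: y(x) = sum_{n>=0} a_n x^n, so y'(x) = sum_{n>=1} n a_n x^(n-1) and y''(x) = sum_{n>=2} n(n-1) a_n x^(n-2).
Substitute into P(x) y'' + Q(x) y' + R(x) y = 0 with P(x) = 1, Q(x) = 0, R(x) = 3 - 2x, and match powers of x.
Initial conditions: a_0 = 3, a_1 = -2.
Setting the coefficient of each power of x to zero and solving order by order (substituting the coefficients already found):
  x^0: 2 a_2 + 3 a_0 = 0  ->  2 a_2 = -3 a_0 = -9  ->  a_2 = -9/2
  x^1: 6 a_3 + 3 a_1 - 2 a_0 = 0  ->  6 a_3 = -3 a_1 + 2 a_0 = 12  ->  a_3 = 2
  x^2: 12 a_4 + 3 a_2 - 2 a_1 = 0  ->  12 a_4 = -3 a_2 + 2 a_1 = 19/2  ->  a_4 = 19/24
Truncated series: y(x) = 3 - 2 x - (9/2) x^2 + 2 x^3 + (19/24) x^4 + O(x^5).

a_0 = 3; a_1 = -2; a_2 = -9/2; a_3 = 2; a_4 = 19/24


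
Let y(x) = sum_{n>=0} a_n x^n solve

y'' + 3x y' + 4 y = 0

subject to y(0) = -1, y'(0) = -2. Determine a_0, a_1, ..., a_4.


Ansatz: y(x) = sum_{n>=0} a_n x^n, so y'(x) = sum_{n>=1} n a_n x^(n-1) and y''(x) = sum_{n>=2} n(n-1) a_n x^(n-2).
Substitute into P(x) y'' + Q(x) y' + R(x) y = 0 with P(x) = 1, Q(x) = 3x, R(x) = 4, and match powers of x.
Initial conditions: a_0 = -1, a_1 = -2.
Setting the coefficient of each power of x to zero and solving order by order (substituting the coefficients already found):
  x^0: 2 a_2 + 4 a_0 = 0  ->  2 a_2 = -4 a_0 = 4  ->  a_2 = 2
  x^1: 6 a_3 + 7 a_1 = 0  ->  6 a_3 = -7 a_1 = 14  ->  a_3 = 7/3
  x^2: 12 a_4 + 10 a_2 = 0  ->  12 a_4 = -10 a_2 = -20  ->  a_4 = -5/3
Truncated series: y(x) = -1 - 2 x + 2 x^2 + (7/3) x^3 - (5/3) x^4 + O(x^5).

a_0 = -1; a_1 = -2; a_2 = 2; a_3 = 7/3; a_4 = -5/3


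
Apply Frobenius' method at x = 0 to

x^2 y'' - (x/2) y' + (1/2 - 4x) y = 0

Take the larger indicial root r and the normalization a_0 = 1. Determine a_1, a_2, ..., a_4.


Write in Frobenius form y'' + (p(x)/x) y' + (q(x)/x^2) y = 0:
  p(x) = -1/2,  q(x) = 1/2 - 4x.
Indicial equation: r(r-1) + (-1/2) r + (1/2) = 0 -> roots r_1 = 1, r_2 = 1/2.
Take r = r_1 = 1. Let y(x) = x^r sum_{n>=0} a_n x^n with a_0 = 1.
Substitute y = x^r sum a_n x^n and match x^{r+n}. The recurrence is
  D(n) a_n - 4 a_{n-1} = 0,  where D(n) = (r+n)(r+n-1) + (-1/2)(r+n) + (1/2).
  a_n = 4 / D(n) * a_{n-1}.
Since the indicial polynomial factors as (r - r_1)(r - r_2), D(n) = (r_1 + n - r_1)(r_1 + n - r_2) = n(n + 1/2).
Evaluating step by step (a_0 = 1):
  n = 1: D(1) = 1(1 + 1/2) = 3/2; numerator = 4(1) = 4; a_1 = (4)/(3/2) = 8/3
  n = 2: D(2) = 2(2 + 1/2) = 5; numerator = 4(8/3) = 32/3; a_2 = (32/3)/(5) = 32/15
  n = 3: D(3) = 3(3 + 1/2) = 21/2; numerator = 4(32/15) = 128/15; a_3 = (128/15)/(21/2) = 256/315
  n = 4: D(4) = 4(4 + 1/2) = 18; numerator = 4(256/315) = 1024/315; a_4 = (1024/315)/(18) = 512/2835

r = 1; a_0 = 1; a_1 = 8/3; a_2 = 32/15; a_3 = 256/315; a_4 = 512/2835


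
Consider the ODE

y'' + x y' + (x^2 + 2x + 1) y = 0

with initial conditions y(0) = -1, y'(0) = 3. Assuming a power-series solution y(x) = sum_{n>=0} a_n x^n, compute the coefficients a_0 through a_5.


Ansatz: y(x) = sum_{n>=0} a_n x^n, so y'(x) = sum_{n>=1} n a_n x^(n-1) and y''(x) = sum_{n>=2} n(n-1) a_n x^(n-2).
Substitute into P(x) y'' + Q(x) y' + R(x) y = 0 with P(x) = 1, Q(x) = x, R(x) = x^2 + 2x + 1, and match powers of x.
Initial conditions: a_0 = -1, a_1 = 3.
Setting the coefficient of each power of x to zero and solving order by order (substituting the coefficients already found):
  x^0: 2 a_2 + a_0 = 0  ->  2 a_2 = -a_0 = 1  ->  a_2 = 1/2
  x^1: 6 a_3 + 2 a_1 + 2 a_0 = 0  ->  6 a_3 = -2 a_1 - 2 a_0 = -4  ->  a_3 = -2/3
  x^2: 12 a_4 + 3 a_2 + 2 a_1 + a_0 = 0  ->  12 a_4 = -3 a_2 - 2 a_1 - a_0 = -13/2  ->  a_4 = -13/24
  x^3: 20 a_5 + 4 a_3 + 2 a_2 + a_1 = 0  ->  20 a_5 = -4 a_3 - 2 a_2 - a_1 = -4/3  ->  a_5 = -1/15
Truncated series: y(x) = -1 + 3 x + (1/2) x^2 - (2/3) x^3 - (13/24) x^4 - (1/15) x^5 + O(x^6).

a_0 = -1; a_1 = 3; a_2 = 1/2; a_3 = -2/3; a_4 = -13/24; a_5 = -1/15


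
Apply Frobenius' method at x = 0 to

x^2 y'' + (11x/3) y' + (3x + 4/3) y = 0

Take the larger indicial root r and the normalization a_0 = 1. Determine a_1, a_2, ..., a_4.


Write in Frobenius form y'' + (p(x)/x) y' + (q(x)/x^2) y = 0:
  p(x) = 11/3,  q(x) = 3x + 4/3.
Indicial equation: r(r-1) + (11/3) r + (4/3) = 0 -> roots r_1 = -2/3, r_2 = -2.
Take r = r_1 = -2/3. Let y(x) = x^r sum_{n>=0} a_n x^n with a_0 = 1.
Substitute y = x^r sum a_n x^n and match x^{r+n}. The recurrence is
  D(n) a_n + 3 a_{n-1} = 0,  where D(n) = (r+n)(r+n-1) + (11/3)(r+n) + (4/3).
  a_n = -3 / D(n) * a_{n-1}.
Since the indicial polynomial factors as (r - r_1)(r - r_2), D(n) = (r_1 + n - r_1)(r_1 + n - r_2) = n(n + 4/3).
Evaluating step by step (a_0 = 1):
  n = 1: D(1) = 1(1 + 4/3) = 7/3; numerator = -3(1) = -3; a_1 = (-3)/(7/3) = -9/7
  n = 2: D(2) = 2(2 + 4/3) = 20/3; numerator = -3(-9/7) = 27/7; a_2 = (27/7)/(20/3) = 81/140
  n = 3: D(3) = 3(3 + 4/3) = 13; numerator = -3(81/140) = -243/140; a_3 = (-243/140)/(13) = -243/1820
  n = 4: D(4) = 4(4 + 4/3) = 64/3; numerator = -3(-243/1820) = 729/1820; a_4 = (729/1820)/(64/3) = 2187/116480

r = -2/3; a_0 = 1; a_1 = -9/7; a_2 = 81/140; a_3 = -243/1820; a_4 = 2187/116480


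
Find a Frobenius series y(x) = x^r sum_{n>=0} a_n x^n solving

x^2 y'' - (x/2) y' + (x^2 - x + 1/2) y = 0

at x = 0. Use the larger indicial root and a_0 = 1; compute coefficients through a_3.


Write in Frobenius form y'' + (p(x)/x) y' + (q(x)/x^2) y = 0:
  p(x) = -1/2,  q(x) = x^2 - x + 1/2.
Indicial equation: r(r-1) + (-1/2) r + (1/2) = 0 -> roots r_1 = 1, r_2 = 1/2.
Take r = r_1 = 1. Let y(x) = x^r sum_{n>=0} a_n x^n with a_0 = 1.
Substitute y = x^r sum a_n x^n and match x^{r+n}. The recurrence is
  D(n) a_n - 1 a_{n-1} + 1 a_{n-2} = 0,  where D(n) = (r+n)(r+n-1) + (-1/2)(r+n) + (1/2).
  a_n = [1 a_{n-1} - 1 a_{n-2}] / D(n).
Since the indicial polynomial factors as (r - r_1)(r - r_2), D(n) = (r_1 + n - r_1)(r_1 + n - r_2) = n(n + 1/2).
Evaluating step by step (a_0 = 1):
  n = 1: D(1) = 1(1 + 1/2) = 3/2; numerator = 1(1) = 1; a_1 = (1)/(3/2) = 2/3
  n = 2: D(2) = 2(2 + 1/2) = 5; numerator = 1(2/3) - 1(1) = -1/3; a_2 = (-1/3)/(5) = -1/15
  n = 3: D(3) = 3(3 + 1/2) = 21/2; numerator = 1(-1/15) - 1(2/3) = -11/15; a_3 = (-11/15)/(21/2) = -22/315

r = 1; a_0 = 1; a_1 = 2/3; a_2 = -1/15; a_3 = -22/315


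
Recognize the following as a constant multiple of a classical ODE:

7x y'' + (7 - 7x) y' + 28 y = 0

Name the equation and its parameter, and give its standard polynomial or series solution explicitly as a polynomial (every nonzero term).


All three coefficients share the factor 7; dividing through by 7 gives  x y'' + (1 - x) y' + 4 y = 0.
This matches the Laguerre equation x y'' + (1 - x) y' + n y = 0 with n = 4; the polynomial solution is L_4(x).
With y = sum_k a_k x^k, matching x^k gives (k+1)k a_{k+1} + (k+1) a_{k+1} - k a_k + n a_k = 0, i.e. (k+1)^2 a_{k+1} = (k - n) a_k = (k - 4) a_k. The right side vanishes at k = 4, so the series terminates at degree 4.
Standard normalization L_n(0) = 1 gives a_0 = 1. Work upward with a_{k+1} = (k - 4) a_k / (k+1)^2:
  a_1 = (0 - 4)(1) / 1^2 = -4/1 = -4
  a_2 = (1 - 4)(-4) / 2^2 = 12/4 = 3
  a_3 = (2 - 4)(3) / 3^2 = -6/9 = -2/3
  a_4 = (3 - 4)(-2/3) / 4^2 = (2/3)/16 = 1/24
Hence L_4(x) = x^4/24 - 2 x^3/3 + 3 x^2 - 4 x + 1.

L_4(x); series = x^4/24 - 2 x^3/3 + 3 x^2 - 4 x + 1


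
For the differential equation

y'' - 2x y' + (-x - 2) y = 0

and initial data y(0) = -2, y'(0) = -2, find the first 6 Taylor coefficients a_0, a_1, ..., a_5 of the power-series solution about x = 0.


Ansatz: y(x) = sum_{n>=0} a_n x^n, so y'(x) = sum_{n>=1} n a_n x^(n-1) and y''(x) = sum_{n>=2} n(n-1) a_n x^(n-2).
Substitute into P(x) y'' + Q(x) y' + R(x) y = 0 with P(x) = 1, Q(x) = -2x, R(x) = -x - 2, and match powers of x.
Initial conditions: a_0 = -2, a_1 = -2.
Setting the coefficient of each power of x to zero and solving order by order (substituting the coefficients already found):
  x^0: 2 a_2 - 2 a_0 = 0  ->  2 a_2 = 2 a_0 = -4  ->  a_2 = -2
  x^1: 6 a_3 - 4 a_1 - a_0 = 0  ->  6 a_3 = 4 a_1 + a_0 = -10  ->  a_3 = -5/3
  x^2: 12 a_4 - 6 a_2 - a_1 = 0  ->  12 a_4 = 6 a_2 + a_1 = -14  ->  a_4 = -7/6
  x^3: 20 a_5 - 8 a_3 - a_2 = 0  ->  20 a_5 = 8 a_3 + a_2 = -46/3  ->  a_5 = -23/30
Truncated series: y(x) = -2 - 2 x - 2 x^2 - (5/3) x^3 - (7/6) x^4 - (23/30) x^5 + O(x^6).

a_0 = -2; a_1 = -2; a_2 = -2; a_3 = -5/3; a_4 = -7/6; a_5 = -23/30


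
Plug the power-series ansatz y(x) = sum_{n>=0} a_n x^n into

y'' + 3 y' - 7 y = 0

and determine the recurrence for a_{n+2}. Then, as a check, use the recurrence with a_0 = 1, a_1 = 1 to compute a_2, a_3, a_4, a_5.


Substitute y = sum_n a_n x^n.
y''(x) has coefficient (n+2)(n+1) a_{n+2} at x^n;
3 y'(x) has coefficient 3 (n+1) a_{n+1} at x^n;
-7 y(x) has coefficient -7 a_n at x^n.
Matching x^n: (n+2)(n+1) a_{n+2} + 3 (n+1) a_{n+1} - 7 a_n = 0.
Thus a_{n+2} = [-3 (n+1) a_{n+1} + 7 a_n] / ((n+1)(n+2)).

Check with a_0 = 1, a_1 = 1 (apply the recurrence for n = 0, 1, 2, 3): a_0 = 1, a_1 = 1, a_2 = 2, a_3 = -5/6, a_4 = 43/24, a_5 = -41/30.

a_(n+2) = [-3 (n+1) a_(n+1) + 7 a_n] / ((n+1)(n+2)); check: a_0 = 1, a_1 = 1, a_2 = 2, a_3 = -5/6, a_4 = 43/24, a_5 = -41/30


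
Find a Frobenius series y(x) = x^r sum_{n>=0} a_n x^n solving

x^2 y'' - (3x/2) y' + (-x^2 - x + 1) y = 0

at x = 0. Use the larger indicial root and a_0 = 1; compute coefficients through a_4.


Write in Frobenius form y'' + (p(x)/x) y' + (q(x)/x^2) y = 0:
  p(x) = -3/2,  q(x) = -x^2 - x + 1.
Indicial equation: r(r-1) + (-3/2) r + (1) = 0 -> roots r_1 = 2, r_2 = 1/2.
Take r = r_1 = 2. Let y(x) = x^r sum_{n>=0} a_n x^n with a_0 = 1.
Substitute y = x^r sum a_n x^n and match x^{r+n}. The recurrence is
  D(n) a_n - 1 a_{n-1} - 1 a_{n-2} = 0,  where D(n) = (r+n)(r+n-1) + (-3/2)(r+n) + (1).
  a_n = [1 a_{n-1} + 1 a_{n-2}] / D(n).
Since the indicial polynomial factors as (r - r_1)(r - r_2), D(n) = (r_1 + n - r_1)(r_1 + n - r_2) = n(n + 3/2).
Evaluating step by step (a_0 = 1):
  n = 1: D(1) = 1(1 + 3/2) = 5/2; numerator = 1(1) = 1; a_1 = (1)/(5/2) = 2/5
  n = 2: D(2) = 2(2 + 3/2) = 7; numerator = 1(2/5) + 1(1) = 7/5; a_2 = (7/5)/(7) = 1/5
  n = 3: D(3) = 3(3 + 3/2) = 27/2; numerator = 1(1/5) + 1(2/5) = 3/5; a_3 = (3/5)/(27/2) = 2/45
  n = 4: D(4) = 4(4 + 3/2) = 22; numerator = 1(2/45) + 1(1/5) = 11/45; a_4 = (11/45)/(22) = 1/90

r = 2; a_0 = 1; a_1 = 2/5; a_2 = 1/5; a_3 = 2/45; a_4 = 1/90


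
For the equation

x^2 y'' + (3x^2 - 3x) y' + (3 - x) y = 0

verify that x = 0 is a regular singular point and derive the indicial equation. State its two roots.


Divide by x^2 to reach normal form y'' + P_1(x) y' + P_2(x) y = 0 with P_1(x) = 3 - 3/x and P_2(x) = -1/x + 3/x^2.
x = 0 is a singular point because the y'-coefficient 3 - 3/x has a pole at x = 0 and the y-coefficient -1/x + 3/x^2 has a pole at x = 0.
It is a regular singular point because x P_1(x) = p(x) = 3x - 3 and x^2 P_2(x) = q(x) = 3 - x are polynomials, hence analytic at x = 0.
p(0) = -3,  q(0) = 3.
Indicial equation: r(r-1) + p(0) r + q(0) = 0, i.e. r^2 + (p(0) - 1) r + q(0) = 0, i.e. r^2 - 4 r + 3 = 0.
Discriminant: (-4)^2 - 4(3) = 4, so r = (4 ± 2)/2.
Solving: r_1 = 3, r_2 = 1.

indicial: r^2 - 4 r + 3 = 0; roots r_1 = 3, r_2 = 1


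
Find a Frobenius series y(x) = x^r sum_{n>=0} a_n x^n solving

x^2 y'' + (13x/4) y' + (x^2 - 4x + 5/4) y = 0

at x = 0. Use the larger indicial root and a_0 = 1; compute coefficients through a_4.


Write in Frobenius form y'' + (p(x)/x) y' + (q(x)/x^2) y = 0:
  p(x) = 13/4,  q(x) = x^2 - 4x + 5/4.
Indicial equation: r(r-1) + (13/4) r + (5/4) = 0 -> roots r_1 = -1, r_2 = -5/4.
Take r = r_1 = -1. Let y(x) = x^r sum_{n>=0} a_n x^n with a_0 = 1.
Substitute y = x^r sum a_n x^n and match x^{r+n}. The recurrence is
  D(n) a_n - 4 a_{n-1} + 1 a_{n-2} = 0,  where D(n) = (r+n)(r+n-1) + (13/4)(r+n) + (5/4).
  a_n = [4 a_{n-1} - 1 a_{n-2}] / D(n).
Since the indicial polynomial factors as (r - r_1)(r - r_2), D(n) = (r_1 + n - r_1)(r_1 + n - r_2) = n(n + 1/4).
Evaluating step by step (a_0 = 1):
  n = 1: D(1) = 1(1 + 1/4) = 5/4; numerator = 4(1) = 4; a_1 = (4)/(5/4) = 16/5
  n = 2: D(2) = 2(2 + 1/4) = 9/2; numerator = 4(16/5) - 1(1) = 59/5; a_2 = (59/5)/(9/2) = 118/45
  n = 3: D(3) = 3(3 + 1/4) = 39/4; numerator = 4(118/45) - 1(16/5) = 328/45; a_3 = (328/45)/(39/4) = 1312/1755
  n = 4: D(4) = 4(4 + 1/4) = 17; numerator = 4(1312/1755) - 1(118/45) = 646/1755; a_4 = (646/1755)/(17) = 38/1755

r = -1; a_0 = 1; a_1 = 16/5; a_2 = 118/45; a_3 = 1312/1755; a_4 = 38/1755


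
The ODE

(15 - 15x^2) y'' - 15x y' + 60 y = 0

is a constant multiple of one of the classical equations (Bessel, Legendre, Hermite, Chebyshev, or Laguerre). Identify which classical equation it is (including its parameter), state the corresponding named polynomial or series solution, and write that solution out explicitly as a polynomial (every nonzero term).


All three coefficients share the factor 15; dividing through by 15 gives  (1 - x^2) y'' - x y' + 4 y = 0.
This matches the Chebyshev equation (1 - x^2) y'' - x y' + n^2 y = 0 (note the -x y' term, not -2x y') with n^2 = 4, so n = 2; the polynomial solution is T_2(x).
With y = sum_k a_k x^k, matching x^k gives (k+2)(k+1) a_{k+2} = (k^2 - n^2) a_k = (k - 2)(k + 2) a_k. The right side vanishes at k = 2, so the series with the parity of 2 terminates at degree 2.
Standard normalization: leading coefficient of T_n is 2^(n-1), so a_2 = 2^1 = 2. Work downward with a_k = (k+1)(k+2) a_{k+2} / ((k - 2)(k + 2)):
  a_0 = (1)(2)(2) / ((0 - 2)(0 + 2)) = 4/(-4) = -1
Hence T_2(x) = 2 x^2 - 1.

T_2(x); series = 2 x^2 - 1


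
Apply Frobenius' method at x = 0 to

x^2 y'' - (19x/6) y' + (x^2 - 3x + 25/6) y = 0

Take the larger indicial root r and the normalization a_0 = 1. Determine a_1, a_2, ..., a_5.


Write in Frobenius form y'' + (p(x)/x) y' + (q(x)/x^2) y = 0:
  p(x) = -19/6,  q(x) = x^2 - 3x + 25/6.
Indicial equation: r(r-1) + (-19/6) r + (25/6) = 0 -> roots r_1 = 5/2, r_2 = 5/3.
Take r = r_1 = 5/2. Let y(x) = x^r sum_{n>=0} a_n x^n with a_0 = 1.
Substitute y = x^r sum a_n x^n and match x^{r+n}. The recurrence is
  D(n) a_n - 3 a_{n-1} + 1 a_{n-2} = 0,  where D(n) = (r+n)(r+n-1) + (-19/6)(r+n) + (25/6).
  a_n = [3 a_{n-1} - 1 a_{n-2}] / D(n).
Since the indicial polynomial factors as (r - r_1)(r - r_2), D(n) = (r_1 + n - r_1)(r_1 + n - r_2) = n(n + 5/6).
Evaluating step by step (a_0 = 1):
  n = 1: D(1) = 1(1 + 5/6) = 11/6; numerator = 3(1) = 3; a_1 = (3)/(11/6) = 18/11
  n = 2: D(2) = 2(2 + 5/6) = 17/3; numerator = 3(18/11) - 1(1) = 43/11; a_2 = (43/11)/(17/3) = 129/187
  n = 3: D(3) = 3(3 + 5/6) = 23/2; numerator = 3(129/187) - 1(18/11) = 81/187; a_3 = (81/187)/(23/2) = 162/4301
  n = 4: D(4) = 4(4 + 5/6) = 58/3; numerator = 3(162/4301) - 1(129/187) = -2481/4301; a_4 = (-2481/4301)/(58/3) = -7443/249458
  n = 5: D(5) = 5(5 + 5/6) = 175/6; numerator = 3(-7443/249458) - 1(162/4301) = -31725/249458; a_5 = (-31725/249458)/(175/6) = -3807/873103

r = 5/2; a_0 = 1; a_1 = 18/11; a_2 = 129/187; a_3 = 162/4301; a_4 = -7443/249458; a_5 = -3807/873103


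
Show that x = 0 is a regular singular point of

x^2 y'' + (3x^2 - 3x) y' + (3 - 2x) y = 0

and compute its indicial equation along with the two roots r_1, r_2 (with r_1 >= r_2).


Divide by x^2 to reach normal form y'' + P_1(x) y' + P_2(x) y = 0 with P_1(x) = 3 - 3/x and P_2(x) = -2/x + 3/x^2.
x = 0 is a singular point because the y'-coefficient 3 - 3/x has a pole at x = 0 and the y-coefficient -2/x + 3/x^2 has a pole at x = 0.
It is a regular singular point because x P_1(x) = p(x) = 3x - 3 and x^2 P_2(x) = q(x) = 3 - 2x are polynomials, hence analytic at x = 0.
p(0) = -3,  q(0) = 3.
Indicial equation: r(r-1) + p(0) r + q(0) = 0, i.e. r^2 + (p(0) - 1) r + q(0) = 0, i.e. r^2 - 4 r + 3 = 0.
Discriminant: (-4)^2 - 4(3) = 4, so r = (4 ± 2)/2.
Solving: r_1 = 3, r_2 = 1.

indicial: r^2 - 4 r + 3 = 0; roots r_1 = 3, r_2 = 1


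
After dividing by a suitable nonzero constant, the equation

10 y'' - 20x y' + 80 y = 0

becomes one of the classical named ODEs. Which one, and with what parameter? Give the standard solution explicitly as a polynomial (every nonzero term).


All three coefficients share the factor 10; dividing through by 10 gives  y'' - 2x y' + 8 y = 0.
This matches the Hermite equation y'' - 2x y' + 2n y = 0 with 2n = 8, so n = 4; the polynomial solution is H_4(x).
With y = sum_k a_k x^k, matching x^k gives (k+2)(k+1) a_{k+2} = 2(k - n) a_k = 2(k - 4) a_k. The right side vanishes at k = 4, so the series with the parity of 4 terminates at degree 4.
Standard normalization: leading coefficient of H_n is 2^n, so a_4 = 2^4 = 16. Work downward with a_k = (k+1)(k+2) a_{k+2} / (2(k - n)):
  a_2 = (3)(4)(16) / (2(2 - 4)) = 192/(-4) = -48
  a_0 = (1)(2)(-48) / (2(0 - 4)) = -96/(-8) = 12
Hence H_4(x) = 16 x^4 - 48 x^2 + 12.

H_4(x); series = 16 x^4 - 48 x^2 + 12


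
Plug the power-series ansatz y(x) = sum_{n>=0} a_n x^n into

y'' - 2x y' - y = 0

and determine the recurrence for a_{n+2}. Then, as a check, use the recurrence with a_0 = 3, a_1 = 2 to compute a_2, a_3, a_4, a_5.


Substitute y = sum_n a_n x^n.
y''(x) has coefficient (n+2)(n+1) a_{n+2} at x^n;
-2 x y'(x) has coefficient -2 n a_n at x^n (shift);
-y(x) has coefficient -1 a_n at x^n.
Matching x^n: (n+2)(n+1) a_{n+2} + (-2n - 1) a_n = 0.
Thus a_{n+2} = (2n + 1) / ((n+1)(n+2)) * a_n.

Check with a_0 = 3, a_1 = 2 (apply the recurrence for n = 0, 1, 2, 3): a_0 = 3, a_1 = 2, a_2 = 3/2, a_3 = 1, a_4 = 5/8, a_5 = 7/20.

a_(n+2) = (2n + 1) / ((n+1)(n+2)) * a_n; check: a_0 = 3, a_1 = 2, a_2 = 3/2, a_3 = 1, a_4 = 5/8, a_5 = 7/20
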